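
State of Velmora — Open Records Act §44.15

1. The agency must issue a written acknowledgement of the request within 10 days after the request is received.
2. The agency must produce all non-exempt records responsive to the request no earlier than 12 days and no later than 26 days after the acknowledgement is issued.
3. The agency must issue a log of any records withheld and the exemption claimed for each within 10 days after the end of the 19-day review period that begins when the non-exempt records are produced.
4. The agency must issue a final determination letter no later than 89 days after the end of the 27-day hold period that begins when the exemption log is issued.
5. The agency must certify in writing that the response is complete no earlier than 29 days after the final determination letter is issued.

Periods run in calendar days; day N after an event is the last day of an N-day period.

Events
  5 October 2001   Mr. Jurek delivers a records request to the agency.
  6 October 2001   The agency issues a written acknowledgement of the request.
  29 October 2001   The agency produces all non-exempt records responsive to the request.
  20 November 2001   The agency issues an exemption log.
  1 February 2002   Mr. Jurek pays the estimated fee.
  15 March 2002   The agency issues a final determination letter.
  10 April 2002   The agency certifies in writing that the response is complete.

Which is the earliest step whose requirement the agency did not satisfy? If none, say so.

Step 1 — counting 10 days from 5 October 2001 (when the request is received) gives a deadline of 15 October 2001; done 6 October 2001 — timely.
Step 2 — 12 and 26 days from 6 October 2001 (when the acknowledgement is issued) are 18 October 2001 and 1 November 2001 respectively; 29 October 2001 falls inside that range.
Step 3 — counting 10 days from 17 November 2001 (end of the 19-day review period, which began when the non-exempt records are produced on 29 October 2001) gives a deadline of 27 November 2001; 20 November 2001 is within that limit.
Step 4 — counting 89 days from 17 December 2001 (end of the 27-day hold period, which began when the exemption log is issued on 20 November 2001) gives a deadline of 16 March 2002; completed 15 March 2002, before the deadline.
Step 5 — must wait 29 days from 15 March 2002 (when the final determination letter is issued), so not before 13 April 2002; 10 April 2002 is 3 days before the earliest permitted date.

Step 5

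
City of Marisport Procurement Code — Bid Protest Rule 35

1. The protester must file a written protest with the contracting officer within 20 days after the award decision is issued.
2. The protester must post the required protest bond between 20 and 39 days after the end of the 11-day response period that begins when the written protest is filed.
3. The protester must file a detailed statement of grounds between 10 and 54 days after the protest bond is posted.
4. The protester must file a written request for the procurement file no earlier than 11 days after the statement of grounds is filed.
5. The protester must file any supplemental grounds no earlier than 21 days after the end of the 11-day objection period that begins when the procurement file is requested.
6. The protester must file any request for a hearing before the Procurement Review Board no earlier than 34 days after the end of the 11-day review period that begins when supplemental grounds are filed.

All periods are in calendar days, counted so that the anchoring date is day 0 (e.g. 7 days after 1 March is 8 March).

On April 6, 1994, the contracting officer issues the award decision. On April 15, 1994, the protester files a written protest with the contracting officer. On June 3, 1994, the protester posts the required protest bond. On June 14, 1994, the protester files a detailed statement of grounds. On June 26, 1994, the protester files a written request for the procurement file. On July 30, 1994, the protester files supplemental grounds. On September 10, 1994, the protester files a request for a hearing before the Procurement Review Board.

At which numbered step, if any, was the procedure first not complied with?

Step 6

(1) due by April 6, 1994 + 20 days = April 26, 1994; completed April 15, 1994, before the deadline.
(2) the permitted window runs from April 26, 1994 + 20 = May 16, 1994 to April 26, 1994 + 39 = June 4, 1994; done June 3, 1994, which is between those dates.
(3) the permitted window runs from June 3, 1994 + 10 = June 13, 1994 to June 3, 1994 + 54 = July 27, 1994; June 14, 1994 falls inside that range.
(4) permitted from June 14, 1994 + 11 days = June 25, 1994 onward; done June 26, 1994 — permitted.
(5) permitted from July 7, 1994 + 21 days = July 28, 1994 onward; done July 30, 1994, after the minimum wait.
(6) permitted from August 10, 1994 + 34 days = September 13, 1994 onward; September 10, 1994 is 3 days before the earliest permitted date.
That is the first point of non-compliance.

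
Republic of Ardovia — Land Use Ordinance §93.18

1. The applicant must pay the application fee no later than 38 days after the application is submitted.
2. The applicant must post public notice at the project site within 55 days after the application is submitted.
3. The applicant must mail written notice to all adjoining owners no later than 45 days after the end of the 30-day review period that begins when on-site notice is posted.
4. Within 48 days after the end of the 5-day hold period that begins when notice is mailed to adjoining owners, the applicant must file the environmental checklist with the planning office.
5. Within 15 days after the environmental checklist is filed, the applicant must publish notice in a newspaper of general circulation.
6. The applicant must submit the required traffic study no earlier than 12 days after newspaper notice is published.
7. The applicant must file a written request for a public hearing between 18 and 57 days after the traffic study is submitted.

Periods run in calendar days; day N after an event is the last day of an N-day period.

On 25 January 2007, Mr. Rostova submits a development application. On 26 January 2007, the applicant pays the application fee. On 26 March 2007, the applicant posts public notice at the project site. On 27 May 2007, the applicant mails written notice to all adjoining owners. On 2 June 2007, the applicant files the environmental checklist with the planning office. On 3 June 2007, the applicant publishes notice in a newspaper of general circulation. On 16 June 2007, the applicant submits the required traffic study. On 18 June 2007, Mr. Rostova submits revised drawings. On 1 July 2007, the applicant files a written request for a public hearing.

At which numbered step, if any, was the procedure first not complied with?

(1) due by 25 January 2007 + 38 days = 4 March 2007; 26 January 2007 is within that limit.
(2) due by 25 January 2007 + 55 days = 21 March 2007; done 26 March 2007 — 5 days late.
That is the first point of non-compliance.

Step 2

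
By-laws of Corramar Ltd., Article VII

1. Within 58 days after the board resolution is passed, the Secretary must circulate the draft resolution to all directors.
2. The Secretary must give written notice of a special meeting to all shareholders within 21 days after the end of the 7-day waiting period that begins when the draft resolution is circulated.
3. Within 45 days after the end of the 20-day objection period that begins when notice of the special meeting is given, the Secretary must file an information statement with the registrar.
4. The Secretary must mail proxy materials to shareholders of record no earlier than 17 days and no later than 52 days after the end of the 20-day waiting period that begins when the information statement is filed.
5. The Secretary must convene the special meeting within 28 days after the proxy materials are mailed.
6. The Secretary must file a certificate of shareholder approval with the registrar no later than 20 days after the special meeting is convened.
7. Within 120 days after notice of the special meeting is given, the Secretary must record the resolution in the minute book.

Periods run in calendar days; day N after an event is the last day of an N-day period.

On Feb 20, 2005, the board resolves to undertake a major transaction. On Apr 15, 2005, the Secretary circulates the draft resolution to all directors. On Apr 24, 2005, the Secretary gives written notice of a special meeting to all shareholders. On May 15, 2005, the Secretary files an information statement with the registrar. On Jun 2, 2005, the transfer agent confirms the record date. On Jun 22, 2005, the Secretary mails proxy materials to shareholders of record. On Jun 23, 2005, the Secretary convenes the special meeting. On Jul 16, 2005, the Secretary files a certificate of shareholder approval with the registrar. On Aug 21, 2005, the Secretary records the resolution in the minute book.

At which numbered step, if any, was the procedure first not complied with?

Step 1: 58 days after Feb 20, 2005 (when the board resolution is passed) is Apr 19, 2005; Apr 15, 2005 is within that limit.
Step 2: 21 days after Apr 22, 2005 (end of the 7-day waiting period, which began when the draft resolution is circulated on Apr 15, 2005) is May 13, 2005; completed Apr 24, 2005, before the deadline.
Step 3: 45 days after May 14, 2005 (end of the 20-day objection period, which began when notice of the special meeting is given on Apr 24, 2005) is Jun 28, 2005; done May 15, 2005 — timely.
Step 4: the window is 17–52 days after Jun 4, 2005 (end of the 20-day waiting period, which began when the information statement is filed on May 15, 2005), so Jun 21, 2005 through Jul 26, 2005; Jun 22, 2005 falls inside that range.
Step 5: 28 days after Jun 22, 2005 (when the proxy materials are mailed) is Jul 20, 2005; completed Jun 23, 2005, before the deadline.
Step 6: 20 days after Jun 23, 2005 (when the special meeting is convened) is Jul 13, 2005; done Jul 16, 2005 — 3 days late.

Step 6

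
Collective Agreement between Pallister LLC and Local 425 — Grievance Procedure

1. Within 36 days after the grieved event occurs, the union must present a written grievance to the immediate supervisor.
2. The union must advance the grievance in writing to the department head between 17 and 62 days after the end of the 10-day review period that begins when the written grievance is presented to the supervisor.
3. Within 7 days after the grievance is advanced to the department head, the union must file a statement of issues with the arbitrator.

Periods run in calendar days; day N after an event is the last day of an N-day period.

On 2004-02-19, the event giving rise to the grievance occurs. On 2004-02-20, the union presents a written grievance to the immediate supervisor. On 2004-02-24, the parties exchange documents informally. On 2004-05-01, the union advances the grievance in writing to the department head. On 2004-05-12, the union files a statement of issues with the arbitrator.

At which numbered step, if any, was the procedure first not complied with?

Step 1 — counting 36 days from 2004-02-19 (when the grieved event occurs) gives a deadline of 2004-03-26; completed 2004-02-20, before the deadline.
Step 2 — 17 and 62 days from 2004-03-01 (end of the 10-day review period, which began when the written grievance is presented to the supervisor on 2004-02-20) are 2004-03-18 and 2004-05-02 respectively; done 2004-05-01 — within the window.
Step 3 — counting 7 days from 2004-05-01 (when the grievance is advanced to the department head) gives a deadline of 2004-05-08; done 2004-05-12 — 4 days late.
That is the first point of non-compliance.

Step 3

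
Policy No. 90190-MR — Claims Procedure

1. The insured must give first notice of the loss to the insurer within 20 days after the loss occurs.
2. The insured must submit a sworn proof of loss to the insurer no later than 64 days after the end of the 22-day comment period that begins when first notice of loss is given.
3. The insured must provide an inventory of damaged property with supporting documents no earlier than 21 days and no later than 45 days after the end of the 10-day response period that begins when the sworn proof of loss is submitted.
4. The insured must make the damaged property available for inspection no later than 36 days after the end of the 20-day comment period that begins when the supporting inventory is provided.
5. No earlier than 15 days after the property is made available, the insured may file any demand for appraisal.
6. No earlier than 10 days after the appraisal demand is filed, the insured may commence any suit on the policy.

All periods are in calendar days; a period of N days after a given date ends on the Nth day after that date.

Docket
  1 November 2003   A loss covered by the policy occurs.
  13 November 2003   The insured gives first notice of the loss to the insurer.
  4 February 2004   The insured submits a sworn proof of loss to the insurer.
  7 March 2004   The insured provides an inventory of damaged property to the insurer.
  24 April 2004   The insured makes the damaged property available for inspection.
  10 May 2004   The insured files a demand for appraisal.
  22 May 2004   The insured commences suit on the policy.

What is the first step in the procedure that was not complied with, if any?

None — every step was satisfied

Step 1 — counting 20 days from 1 November 2003 (when the loss occurs) gives a deadline of 21 November 2003; 13 November 2003 is within that limit.
Step 2 — counting 64 days from 5 December 2003 (end of the 22-day comment period, which began when first notice of loss is given on 13 November 2003) gives a deadline of 7 February 2004; completed 4 February 2004, before the deadline.
Step 3 — 21 and 45 days from 14 February 2004 (end of the 10-day response period, which began when the sworn proof of loss is submitted on 4 February 2004) are 6 March 2004 and 30 March 2004 respectively; 7 March 2004 falls inside that range.
Step 4 — counting 36 days from 27 March 2004 (end of the 20-day comment period, which began when the supporting inventory is provided on 7 March 2004) gives a deadline of 2 May 2004; 24 April 2004 is within that limit.
Step 5 — must wait 15 days from 24 April 2004 (when the property is made available), so not before 9 May 2004; 10 May 2004 is on or after that date.
Step 6 — must wait 10 days from 10 May 2004 (when the appraisal demand is filed), so not before 20 May 2004; done 22 May 2004, after the minimum wait.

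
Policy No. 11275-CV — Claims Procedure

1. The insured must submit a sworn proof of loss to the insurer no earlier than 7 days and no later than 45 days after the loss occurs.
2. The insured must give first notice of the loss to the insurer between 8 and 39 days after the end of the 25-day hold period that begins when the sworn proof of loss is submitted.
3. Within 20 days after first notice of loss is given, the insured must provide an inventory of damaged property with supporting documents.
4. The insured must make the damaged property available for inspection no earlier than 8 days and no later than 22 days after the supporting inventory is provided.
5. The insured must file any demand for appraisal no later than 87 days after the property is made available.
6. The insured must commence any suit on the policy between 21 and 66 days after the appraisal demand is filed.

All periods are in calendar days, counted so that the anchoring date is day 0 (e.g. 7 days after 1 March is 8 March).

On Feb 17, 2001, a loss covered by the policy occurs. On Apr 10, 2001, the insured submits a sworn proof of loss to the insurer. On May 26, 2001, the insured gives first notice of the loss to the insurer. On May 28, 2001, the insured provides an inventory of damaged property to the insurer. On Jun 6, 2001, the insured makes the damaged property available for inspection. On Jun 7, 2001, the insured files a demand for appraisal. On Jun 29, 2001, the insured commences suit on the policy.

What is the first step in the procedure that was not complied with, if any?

(1) the permitted window runs from Feb 17, 2001 + 7 = Feb 24, 2001 to Feb 17, 2001 + 45 = Apr 3, 2001; done Apr 10, 2001 — 7 days after the window closed.
The procedure was therefore not followed at step 1.

Step 1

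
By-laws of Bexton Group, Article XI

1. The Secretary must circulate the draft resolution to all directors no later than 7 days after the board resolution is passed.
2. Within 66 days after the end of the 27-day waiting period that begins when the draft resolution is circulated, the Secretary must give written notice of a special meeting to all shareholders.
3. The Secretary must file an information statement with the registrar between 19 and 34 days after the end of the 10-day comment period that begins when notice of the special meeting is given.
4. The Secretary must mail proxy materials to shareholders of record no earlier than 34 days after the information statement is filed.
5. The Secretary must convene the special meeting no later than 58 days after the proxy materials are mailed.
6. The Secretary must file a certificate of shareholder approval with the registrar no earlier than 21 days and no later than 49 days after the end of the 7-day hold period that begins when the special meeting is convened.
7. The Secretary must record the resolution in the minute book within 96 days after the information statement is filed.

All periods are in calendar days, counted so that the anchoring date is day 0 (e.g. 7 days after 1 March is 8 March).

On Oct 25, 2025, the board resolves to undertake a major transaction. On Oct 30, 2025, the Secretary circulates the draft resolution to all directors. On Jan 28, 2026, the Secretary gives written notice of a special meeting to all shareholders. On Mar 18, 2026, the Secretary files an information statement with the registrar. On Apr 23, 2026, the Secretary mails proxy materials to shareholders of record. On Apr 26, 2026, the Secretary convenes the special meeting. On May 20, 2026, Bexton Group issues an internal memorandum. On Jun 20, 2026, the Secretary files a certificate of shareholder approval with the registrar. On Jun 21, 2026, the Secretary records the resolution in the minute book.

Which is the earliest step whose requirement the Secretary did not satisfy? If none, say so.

Step 3

Step 1: 7 days after Oct 25, 2025 (when the board resolution is passed) is Nov 1, 2025; completed Oct 30, 2025, before the deadline.
Step 2: 66 days after Nov 26, 2025 (end of the 27-day waiting period, which began when the draft resolution is circulated on Oct 30, 2025) is Jan 31, 2026; done Jan 28, 2026 — timely.
Step 3: the window is 19–34 days after Feb 7, 2026 (end of the 10-day comment period, which began when notice of the special meeting is given on Jan 28, 2026), so Feb 26, 2026 through Mar 13, 2026; done Mar 18, 2026 — 5 days after the window closed.
No need to go further; step 3 was not satisfied.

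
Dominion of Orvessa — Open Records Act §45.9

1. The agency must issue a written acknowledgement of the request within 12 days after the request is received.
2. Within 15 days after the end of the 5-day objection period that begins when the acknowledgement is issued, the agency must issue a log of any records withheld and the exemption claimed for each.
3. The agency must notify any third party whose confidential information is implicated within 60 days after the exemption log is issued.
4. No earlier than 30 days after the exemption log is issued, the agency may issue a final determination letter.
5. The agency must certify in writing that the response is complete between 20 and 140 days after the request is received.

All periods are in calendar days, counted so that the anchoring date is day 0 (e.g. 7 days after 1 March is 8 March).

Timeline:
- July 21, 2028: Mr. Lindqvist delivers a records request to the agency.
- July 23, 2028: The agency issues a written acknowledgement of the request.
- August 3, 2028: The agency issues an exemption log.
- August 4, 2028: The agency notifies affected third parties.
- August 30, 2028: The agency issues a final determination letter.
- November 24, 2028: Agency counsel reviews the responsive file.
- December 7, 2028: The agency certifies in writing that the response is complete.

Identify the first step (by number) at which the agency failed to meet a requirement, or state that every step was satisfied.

Step 4

Step 1: 12 days after July 21, 2028 (when the request is received) is August 2, 2028; completed July 23, 2028, before the deadline.
Step 2: 15 days after July 28, 2028 (end of the 5-day objection period, which began when the acknowledgement is issued on July 23, 2028) is August 12, 2028; completed August 3, 2028, before the deadline.
Step 3: 60 days after August 3, 2028 (when the exemption log is issued) is October 2, 2028; completed August 4, 2028, before the deadline.
Step 4: the earliest permitted date is 30 days after August 3, 2028 (when the exemption log is issued), i.e. September 2, 2028; acted on August 30, 2028, 3 days prematurely.
The analysis stops there.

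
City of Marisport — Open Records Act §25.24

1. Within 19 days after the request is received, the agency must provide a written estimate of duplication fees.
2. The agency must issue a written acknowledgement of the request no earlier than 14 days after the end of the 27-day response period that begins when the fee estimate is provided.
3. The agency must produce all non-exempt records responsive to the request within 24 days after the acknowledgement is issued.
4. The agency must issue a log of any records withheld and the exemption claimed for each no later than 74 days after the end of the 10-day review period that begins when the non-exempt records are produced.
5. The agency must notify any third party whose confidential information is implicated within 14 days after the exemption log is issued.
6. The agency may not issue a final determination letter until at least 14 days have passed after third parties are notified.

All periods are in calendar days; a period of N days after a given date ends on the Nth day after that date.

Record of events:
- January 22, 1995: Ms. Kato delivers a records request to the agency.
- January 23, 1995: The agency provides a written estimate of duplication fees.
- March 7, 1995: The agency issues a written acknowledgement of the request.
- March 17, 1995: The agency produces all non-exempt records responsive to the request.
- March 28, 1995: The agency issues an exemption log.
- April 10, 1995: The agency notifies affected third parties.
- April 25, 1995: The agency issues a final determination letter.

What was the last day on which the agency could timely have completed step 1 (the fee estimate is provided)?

Step 1 runs from January 22, 1995, when the request is received. 19 days after January 22, 1995 is February 10, 1995.

February 10, 1995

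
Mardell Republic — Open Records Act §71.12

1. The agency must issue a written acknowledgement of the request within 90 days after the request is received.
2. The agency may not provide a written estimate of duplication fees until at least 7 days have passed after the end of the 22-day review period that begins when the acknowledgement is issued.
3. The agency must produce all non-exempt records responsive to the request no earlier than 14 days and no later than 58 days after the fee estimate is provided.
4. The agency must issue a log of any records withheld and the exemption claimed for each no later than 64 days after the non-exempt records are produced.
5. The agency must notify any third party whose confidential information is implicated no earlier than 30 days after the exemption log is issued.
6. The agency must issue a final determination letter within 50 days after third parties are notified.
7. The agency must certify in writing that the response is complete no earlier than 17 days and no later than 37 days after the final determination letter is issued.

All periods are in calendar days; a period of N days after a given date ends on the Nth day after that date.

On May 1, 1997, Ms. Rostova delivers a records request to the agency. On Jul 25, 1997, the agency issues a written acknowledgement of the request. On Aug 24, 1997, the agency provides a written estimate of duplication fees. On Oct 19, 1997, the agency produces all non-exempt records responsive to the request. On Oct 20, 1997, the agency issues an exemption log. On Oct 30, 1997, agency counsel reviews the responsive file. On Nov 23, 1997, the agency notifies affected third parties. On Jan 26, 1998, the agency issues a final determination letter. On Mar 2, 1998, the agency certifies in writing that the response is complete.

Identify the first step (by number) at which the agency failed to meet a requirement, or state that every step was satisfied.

Step 6

Step 1 — counting 90 days from May 1, 1997 (when the request is received) gives a deadline of Jul 30, 1997; done Jul 25, 1997 — timely.
Step 2 — must wait 7 days from Aug 16, 1997 (end of the 22-day review period, which began when the acknowledgement is issued on Jul 25, 1997), so not before Aug 23, 1997; Aug 24, 1997 is on or after that date.
Step 3 — 14 and 58 days from Aug 24, 1997 (when the fee estimate is provided) are Sep 7, 1997 and Oct 21, 1997 respectively; Oct 19, 1997 falls inside that range.
Step 4 — counting 64 days from Oct 19, 1997 (when the non-exempt records are produced) gives a deadline of Dec 22, 1997; Oct 20, 1997 is within that limit.
Step 5 — must wait 30 days from Oct 20, 1997 (when the exemption log is issued), so not before Nov 19, 1997; Nov 23, 1997 is on or after that date.
Step 6 — counting 50 days from Nov 23, 1997 (when third parties are notified) gives a deadline of Jan 12, 1998; Jan 26, 1998 misses that deadline by 14 days.
That is the first point of non-compliance.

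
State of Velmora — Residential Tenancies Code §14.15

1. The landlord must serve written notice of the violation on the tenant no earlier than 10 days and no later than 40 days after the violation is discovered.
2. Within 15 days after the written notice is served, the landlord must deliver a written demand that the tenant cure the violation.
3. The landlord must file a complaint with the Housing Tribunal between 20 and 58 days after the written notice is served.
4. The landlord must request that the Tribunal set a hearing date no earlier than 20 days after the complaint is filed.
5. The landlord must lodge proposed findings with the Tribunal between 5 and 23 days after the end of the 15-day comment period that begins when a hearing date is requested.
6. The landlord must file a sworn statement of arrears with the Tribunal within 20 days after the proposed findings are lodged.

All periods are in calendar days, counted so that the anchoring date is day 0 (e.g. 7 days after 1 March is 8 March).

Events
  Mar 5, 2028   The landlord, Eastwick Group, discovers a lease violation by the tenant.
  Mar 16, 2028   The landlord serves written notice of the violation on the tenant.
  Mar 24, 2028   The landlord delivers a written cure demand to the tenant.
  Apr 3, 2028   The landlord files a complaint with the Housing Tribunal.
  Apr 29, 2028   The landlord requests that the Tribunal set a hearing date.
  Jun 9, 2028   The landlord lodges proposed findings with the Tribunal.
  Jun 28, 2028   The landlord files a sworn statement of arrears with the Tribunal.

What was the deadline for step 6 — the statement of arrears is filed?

Step 6 runs from Jun 9, 2028, when the proposed findings are lodged. 20 days after Jun 9, 2028 is Jun 29, 2028.

Jun 29, 2028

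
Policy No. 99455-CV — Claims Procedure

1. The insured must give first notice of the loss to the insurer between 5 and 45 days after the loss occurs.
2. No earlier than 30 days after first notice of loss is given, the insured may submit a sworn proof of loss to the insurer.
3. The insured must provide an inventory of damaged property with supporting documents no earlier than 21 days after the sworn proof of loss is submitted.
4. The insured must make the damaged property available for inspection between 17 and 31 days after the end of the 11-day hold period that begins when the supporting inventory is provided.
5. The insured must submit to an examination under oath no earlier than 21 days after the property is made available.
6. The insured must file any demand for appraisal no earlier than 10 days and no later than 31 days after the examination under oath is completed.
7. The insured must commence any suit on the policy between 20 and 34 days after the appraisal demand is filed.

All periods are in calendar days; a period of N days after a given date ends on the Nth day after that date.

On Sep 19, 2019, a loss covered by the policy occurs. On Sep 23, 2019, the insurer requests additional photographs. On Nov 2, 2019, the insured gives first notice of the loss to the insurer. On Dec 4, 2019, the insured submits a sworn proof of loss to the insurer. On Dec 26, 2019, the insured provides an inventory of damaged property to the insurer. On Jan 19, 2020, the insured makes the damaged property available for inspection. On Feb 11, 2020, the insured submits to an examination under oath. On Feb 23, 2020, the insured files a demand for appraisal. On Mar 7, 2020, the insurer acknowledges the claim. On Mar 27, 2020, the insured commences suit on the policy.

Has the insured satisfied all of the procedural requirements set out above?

(1) the permitted window runs from Sep 19, 2019 + 5 = Sep 24, 2019 to Sep 19, 2019 + 45 = Nov 3, 2019; Nov 2, 2019 falls inside that range.
(2) permitted from Nov 2, 2019 + 30 days = Dec 2, 2019 onward; done Dec 4, 2019 — permitted.
(3) permitted from Dec 4, 2019 + 21 days = Dec 25, 2019 onward; Dec 26, 2019 is on or after that date.
(4) the permitted window runs from Jan 6, 2020 + 17 = Jan 23, 2020 to Jan 6, 2020 + 31 = Feb 6, 2020; done Jan 19, 2020 — 4 days before the window opened.
That is the first point of non-compliance.

No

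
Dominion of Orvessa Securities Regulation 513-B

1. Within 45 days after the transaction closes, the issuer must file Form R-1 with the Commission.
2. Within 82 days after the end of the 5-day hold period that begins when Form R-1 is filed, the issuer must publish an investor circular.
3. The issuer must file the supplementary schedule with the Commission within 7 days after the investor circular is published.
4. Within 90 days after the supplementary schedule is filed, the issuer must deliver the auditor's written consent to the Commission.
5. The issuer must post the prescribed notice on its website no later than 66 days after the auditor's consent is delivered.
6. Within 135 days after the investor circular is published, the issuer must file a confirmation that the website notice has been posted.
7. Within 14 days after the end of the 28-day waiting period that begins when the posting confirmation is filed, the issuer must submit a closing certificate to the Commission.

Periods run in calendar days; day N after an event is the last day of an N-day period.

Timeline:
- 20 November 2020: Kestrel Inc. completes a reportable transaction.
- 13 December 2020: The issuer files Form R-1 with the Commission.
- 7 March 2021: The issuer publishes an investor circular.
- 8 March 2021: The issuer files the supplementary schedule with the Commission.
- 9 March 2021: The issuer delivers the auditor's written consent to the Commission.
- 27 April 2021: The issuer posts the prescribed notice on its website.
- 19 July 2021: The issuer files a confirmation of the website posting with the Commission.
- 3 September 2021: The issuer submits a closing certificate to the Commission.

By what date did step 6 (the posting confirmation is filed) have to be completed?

Step 6 runs from 7 March 2021, when the investor circular is published. 135 days after 7 March 2021 is 20 July 2021.

20 July 2021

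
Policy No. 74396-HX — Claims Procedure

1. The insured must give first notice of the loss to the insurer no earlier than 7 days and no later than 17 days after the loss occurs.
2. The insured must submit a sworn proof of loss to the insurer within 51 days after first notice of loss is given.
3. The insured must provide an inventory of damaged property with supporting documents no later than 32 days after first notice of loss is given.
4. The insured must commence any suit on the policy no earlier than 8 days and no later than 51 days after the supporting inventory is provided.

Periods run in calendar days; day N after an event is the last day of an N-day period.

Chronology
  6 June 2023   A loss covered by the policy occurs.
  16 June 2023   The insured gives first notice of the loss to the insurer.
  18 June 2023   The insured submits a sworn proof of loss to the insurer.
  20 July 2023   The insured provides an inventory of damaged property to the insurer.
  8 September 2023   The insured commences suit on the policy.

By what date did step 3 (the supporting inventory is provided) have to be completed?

18 July 2023

Step 3 runs from 16 June 2023, when first notice of loss is given. 32 days after 16 June 2023 is 18 July 2023.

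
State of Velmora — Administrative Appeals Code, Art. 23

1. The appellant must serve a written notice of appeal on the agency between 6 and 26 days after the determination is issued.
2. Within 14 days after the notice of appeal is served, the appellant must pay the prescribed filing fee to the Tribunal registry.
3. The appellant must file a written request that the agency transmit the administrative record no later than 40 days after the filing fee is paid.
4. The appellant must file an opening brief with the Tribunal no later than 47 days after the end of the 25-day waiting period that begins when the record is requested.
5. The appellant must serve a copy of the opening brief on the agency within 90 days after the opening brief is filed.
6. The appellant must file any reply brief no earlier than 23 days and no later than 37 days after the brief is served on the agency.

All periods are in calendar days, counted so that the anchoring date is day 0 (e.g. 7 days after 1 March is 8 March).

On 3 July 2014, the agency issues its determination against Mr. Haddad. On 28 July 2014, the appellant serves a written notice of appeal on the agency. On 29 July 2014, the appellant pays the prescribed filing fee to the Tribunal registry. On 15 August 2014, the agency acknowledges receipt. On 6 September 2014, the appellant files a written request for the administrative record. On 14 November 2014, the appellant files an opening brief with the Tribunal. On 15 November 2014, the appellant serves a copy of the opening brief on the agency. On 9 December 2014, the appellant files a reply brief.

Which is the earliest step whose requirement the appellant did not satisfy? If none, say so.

None — every step was satisfied

(1) the permitted window runs from 3 July 2014 + 6 = 9 July 2014 to 3 July 2014 + 26 = 29 July 2014; done 28 July 2014, which is between those dates.
(2) due by 28 July 2014 + 14 days = 11 August 2014; done 29 July 2014 — timely.
(3) due by 29 July 2014 + 40 days = 7 September 2014; 6 September 2014 is within that limit.
(4) due by 1 October 2014 + 47 days = 17 November 2014; done 14 November 2014 — timely.
(5) due by 14 November 2014 + 90 days = 12 February 2015; done 15 November 2014 — timely.
(6) the permitted window runs from 15 November 2014 + 23 = 8 December 2014 to 15 November 2014 + 37 = 22 December 2014; 9 December 2014 falls inside that range.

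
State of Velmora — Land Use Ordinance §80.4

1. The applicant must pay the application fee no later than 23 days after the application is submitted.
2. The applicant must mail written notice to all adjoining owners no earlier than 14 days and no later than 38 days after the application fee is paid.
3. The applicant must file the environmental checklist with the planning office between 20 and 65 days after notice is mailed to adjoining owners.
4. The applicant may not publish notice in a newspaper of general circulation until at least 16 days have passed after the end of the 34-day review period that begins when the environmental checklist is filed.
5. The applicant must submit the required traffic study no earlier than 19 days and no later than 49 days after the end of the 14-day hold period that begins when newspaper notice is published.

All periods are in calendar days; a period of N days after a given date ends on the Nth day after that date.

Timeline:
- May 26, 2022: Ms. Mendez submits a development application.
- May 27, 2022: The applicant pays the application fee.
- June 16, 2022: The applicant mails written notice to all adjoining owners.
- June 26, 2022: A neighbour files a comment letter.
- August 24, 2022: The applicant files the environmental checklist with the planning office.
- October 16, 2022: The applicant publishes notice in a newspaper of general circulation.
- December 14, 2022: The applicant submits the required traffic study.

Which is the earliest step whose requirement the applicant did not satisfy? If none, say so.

Step 1: 23 days after May 26, 2022 (when the application is submitted) is June 18, 2022; May 27, 2022 is within that limit.
Step 2: the window is 14–38 days after May 27, 2022 (when the application fee is paid), so June 10, 2022 through July 4, 2022; done June 16, 2022 — within the window.
Step 3: the window is 20–65 days after June 16, 2022 (when notice is mailed to adjoining owners), so July 6, 2022 through August 20, 2022; August 24, 2022 is 4 days past the end of the window.
No need to go further; step 3 was not satisfied.

Step 3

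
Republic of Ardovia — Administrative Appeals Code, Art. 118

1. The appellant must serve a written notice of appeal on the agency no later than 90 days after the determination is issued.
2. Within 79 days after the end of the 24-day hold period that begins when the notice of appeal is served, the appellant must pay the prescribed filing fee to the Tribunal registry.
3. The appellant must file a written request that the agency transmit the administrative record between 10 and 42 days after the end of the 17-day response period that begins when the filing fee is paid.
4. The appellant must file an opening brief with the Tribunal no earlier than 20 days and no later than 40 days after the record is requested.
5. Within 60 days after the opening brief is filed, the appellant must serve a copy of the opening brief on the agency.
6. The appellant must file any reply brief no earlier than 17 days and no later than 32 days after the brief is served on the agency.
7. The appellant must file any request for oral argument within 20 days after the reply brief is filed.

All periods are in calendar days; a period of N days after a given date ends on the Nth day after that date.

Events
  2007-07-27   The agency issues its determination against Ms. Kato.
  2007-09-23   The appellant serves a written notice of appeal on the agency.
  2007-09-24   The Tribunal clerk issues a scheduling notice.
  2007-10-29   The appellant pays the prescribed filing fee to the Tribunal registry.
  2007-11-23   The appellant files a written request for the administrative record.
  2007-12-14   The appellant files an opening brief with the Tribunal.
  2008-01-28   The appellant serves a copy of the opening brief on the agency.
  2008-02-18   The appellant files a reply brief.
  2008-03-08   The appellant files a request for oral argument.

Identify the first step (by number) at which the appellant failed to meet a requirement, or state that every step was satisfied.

Step 3

Step 1 — counting 90 days from 2007-07-27 (when the determination is issued) gives a deadline of 2007-10-25; completed 2007-09-23, before the deadline.
Step 2 — counting 79 days from 2007-10-17 (end of the 24-day hold period, which began when the notice of appeal is served on 2007-09-23) gives a deadline of 2008-01-04; completed 2007-10-29, before the deadline.
Step 3 — 10 and 42 days from 2007-11-15 (end of the 17-day response period, which began when the filing fee is paid on 2007-10-29) are 2007-11-25 and 2007-12-27 respectively; 2007-11-23 is 2 days too early.
No need to go further; step 3 was not satisfied.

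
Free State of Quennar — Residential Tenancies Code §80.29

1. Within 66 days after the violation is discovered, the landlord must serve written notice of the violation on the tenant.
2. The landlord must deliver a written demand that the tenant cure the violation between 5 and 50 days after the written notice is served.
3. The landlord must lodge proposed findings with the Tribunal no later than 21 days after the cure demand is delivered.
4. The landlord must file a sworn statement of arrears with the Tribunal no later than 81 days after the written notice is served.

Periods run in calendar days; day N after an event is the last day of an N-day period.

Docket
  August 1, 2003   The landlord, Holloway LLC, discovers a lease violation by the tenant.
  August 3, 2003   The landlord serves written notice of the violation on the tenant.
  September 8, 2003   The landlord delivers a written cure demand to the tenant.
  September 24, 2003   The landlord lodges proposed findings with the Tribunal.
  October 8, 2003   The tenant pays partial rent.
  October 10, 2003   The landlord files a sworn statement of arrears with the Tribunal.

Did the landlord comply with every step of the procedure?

Step 1 — counting 66 days from August 1, 2003 (when the violation is discovered) gives a deadline of October 6, 2003; done August 3, 2003 — timely.
Step 2 — 5 and 50 days from August 3, 2003 (when the written notice is served) are August 8, 2003 and September 22, 2003 respectively; done September 8, 2003 — within the window.
Step 3 — counting 21 days from September 8, 2003 (when the cure demand is delivered) gives a deadline of September 29, 2003; done September 24, 2003 — timely.
Step 4 — counting 81 days from August 3, 2003 (when the written notice is served) gives a deadline of October 23, 2003; October 10, 2003 is within that limit.

Yes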